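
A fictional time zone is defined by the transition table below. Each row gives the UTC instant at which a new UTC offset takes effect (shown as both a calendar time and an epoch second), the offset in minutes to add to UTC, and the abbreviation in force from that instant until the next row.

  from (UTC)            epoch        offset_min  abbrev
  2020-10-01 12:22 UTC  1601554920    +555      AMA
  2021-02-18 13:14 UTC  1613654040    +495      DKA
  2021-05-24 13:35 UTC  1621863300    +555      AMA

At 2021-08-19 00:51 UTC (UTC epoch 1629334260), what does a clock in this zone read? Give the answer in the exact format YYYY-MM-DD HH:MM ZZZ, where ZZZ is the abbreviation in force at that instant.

2021-08-19 10:06 AMA

Query: 2021-08-19 00:51 UTC
Rule 3/3 (AMA, +09:15): 2021-05-24 13:35 UTC ≤ query < +∞
0·60 + 51 + 555 = 606 min
606 = 0·1440 + 606; 606 = 10·60 + 6 → 10:06, same day
→ 2021-08-19 10:06 AMA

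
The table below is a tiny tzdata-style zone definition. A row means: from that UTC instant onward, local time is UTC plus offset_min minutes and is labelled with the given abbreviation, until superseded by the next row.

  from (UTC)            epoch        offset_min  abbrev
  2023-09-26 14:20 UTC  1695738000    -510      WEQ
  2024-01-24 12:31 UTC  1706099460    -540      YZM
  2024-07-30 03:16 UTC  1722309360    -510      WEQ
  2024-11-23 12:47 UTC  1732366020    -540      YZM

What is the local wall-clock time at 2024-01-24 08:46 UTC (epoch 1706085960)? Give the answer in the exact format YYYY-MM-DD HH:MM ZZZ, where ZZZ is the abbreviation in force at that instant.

Query: 2024-01-24 08:46 UTC
Rule 1/4 (WEQ, -08:30): 2023-09-26 14:20 UTC ≤ query < 2024-01-24 12:31 UTC
8·60 + 46 - 510 = 16 min
16 = 0·1440 + 16; 16 = 0·60 + 16 → 00:16, same day
→ 2024-01-24 00:16 WEQ

2024-01-24 00:16 WEQ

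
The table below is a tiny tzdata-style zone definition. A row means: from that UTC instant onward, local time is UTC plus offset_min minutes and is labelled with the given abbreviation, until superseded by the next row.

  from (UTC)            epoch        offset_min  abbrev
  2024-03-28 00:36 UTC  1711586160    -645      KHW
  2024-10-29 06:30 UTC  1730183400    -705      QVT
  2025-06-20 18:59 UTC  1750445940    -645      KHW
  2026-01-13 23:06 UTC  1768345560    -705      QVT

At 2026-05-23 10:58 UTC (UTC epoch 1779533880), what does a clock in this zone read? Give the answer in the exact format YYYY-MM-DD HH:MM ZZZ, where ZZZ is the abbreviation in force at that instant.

Query: 2026-05-23 10:58 UTC
Rule 4/4 (QVT, -11:45): 2026-01-13 23:06 UTC ≤ query < +∞
10·60 + 58 - 705 = -47 min
-47 = -1·1440 + 1393; 1393 = 23·60 + 13 → 23:13, 2026-05-23 - 1 day = 2026-05-22
→ 2026-05-22 23:13 QVT

2026-05-22 23:13 QVT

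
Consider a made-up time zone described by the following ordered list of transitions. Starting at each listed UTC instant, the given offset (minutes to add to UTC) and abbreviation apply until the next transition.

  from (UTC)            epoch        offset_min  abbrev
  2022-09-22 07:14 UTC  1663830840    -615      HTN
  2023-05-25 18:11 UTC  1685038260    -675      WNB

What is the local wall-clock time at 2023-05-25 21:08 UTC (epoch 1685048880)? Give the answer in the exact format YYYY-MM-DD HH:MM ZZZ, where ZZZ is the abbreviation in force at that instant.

2023-05-25 09:53 WNB

Query: 2023-05-25 21:08 UTC
Rule 2/2 (WNB, -11:15): 2023-05-25 18:11 UTC ≤ query < +∞
21·60 + 8 - 675 = 593 min
593 = 0·1440 + 593; 593 = 9·60 + 53 → 09:53, same day
→ 2023-05-25 09:53 WNB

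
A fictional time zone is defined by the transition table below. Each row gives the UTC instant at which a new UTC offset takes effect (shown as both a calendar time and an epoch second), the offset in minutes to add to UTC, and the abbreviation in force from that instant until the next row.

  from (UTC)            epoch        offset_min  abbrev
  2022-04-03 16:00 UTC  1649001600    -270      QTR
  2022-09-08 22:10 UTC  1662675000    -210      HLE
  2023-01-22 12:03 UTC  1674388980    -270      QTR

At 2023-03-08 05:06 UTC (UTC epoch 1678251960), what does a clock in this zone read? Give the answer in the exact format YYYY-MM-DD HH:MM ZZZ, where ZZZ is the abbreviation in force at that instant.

2023-03-08 00:36 QTR

Query: 2023-03-08 05:06 UTC
Rule 3/3 (QTR, -04:30): 2023-01-22 12:03 UTC ≤ query < +∞
5·60 + 6 - 270 = 36 min
36 = 0·1440 + 36; 36 = 0·60 + 36 → 00:36, same day
→ 2023-03-08 00:36 QTR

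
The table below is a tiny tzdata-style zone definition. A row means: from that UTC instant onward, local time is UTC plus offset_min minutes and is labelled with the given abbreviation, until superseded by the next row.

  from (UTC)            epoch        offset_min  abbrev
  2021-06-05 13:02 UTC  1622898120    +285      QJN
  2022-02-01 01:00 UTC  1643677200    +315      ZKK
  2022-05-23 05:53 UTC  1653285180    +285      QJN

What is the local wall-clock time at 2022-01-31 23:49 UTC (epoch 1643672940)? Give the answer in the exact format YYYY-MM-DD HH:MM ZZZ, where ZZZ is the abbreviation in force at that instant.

2022-02-01 04:34 QJN

Query: 2022-01-31 23:49 UTC
Rule 1/3 (QJN, +04:45): 2021-06-05 13:02 UTC ≤ query < 2022-02-01 01:00 UTC
23·60 + 49 + 285 = 1714 min
1714 = 1·1440 + 274; 274 = 4·60 + 34 → 04:34, 2022-01-31 + 1 day = 2022-02-01
→ 2022-02-01 04:34 QJN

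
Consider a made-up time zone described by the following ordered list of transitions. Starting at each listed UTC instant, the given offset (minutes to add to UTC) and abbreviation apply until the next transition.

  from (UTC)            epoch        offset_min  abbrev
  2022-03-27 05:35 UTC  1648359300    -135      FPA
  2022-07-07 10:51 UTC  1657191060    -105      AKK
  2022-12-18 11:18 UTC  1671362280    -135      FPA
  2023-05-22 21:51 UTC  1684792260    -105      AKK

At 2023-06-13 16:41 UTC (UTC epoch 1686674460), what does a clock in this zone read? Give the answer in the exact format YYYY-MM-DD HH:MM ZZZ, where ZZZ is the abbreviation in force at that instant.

2023-06-13 14:56 AKK

Query: 2023-06-13 16:41 UTC
Rule 4/4 (AKK, -01:45): 2023-05-22 21:51 UTC ≤ query < +∞
16·60 + 41 - 105 = 896 min
896 = 0·1440 + 896; 896 = 14·60 + 56 → 14:56, same day
→ 2023-06-13 14:56 AKK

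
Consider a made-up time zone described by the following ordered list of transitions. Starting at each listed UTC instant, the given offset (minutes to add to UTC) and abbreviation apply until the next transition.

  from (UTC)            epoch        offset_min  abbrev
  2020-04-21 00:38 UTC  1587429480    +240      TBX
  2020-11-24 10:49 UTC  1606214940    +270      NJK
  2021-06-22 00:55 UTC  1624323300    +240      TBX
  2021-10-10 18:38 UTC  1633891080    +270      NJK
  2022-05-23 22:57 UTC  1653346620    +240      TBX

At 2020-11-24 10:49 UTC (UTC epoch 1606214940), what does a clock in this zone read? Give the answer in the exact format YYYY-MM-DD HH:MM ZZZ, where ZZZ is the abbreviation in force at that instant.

Query: 2020-11-24 10:49 UTC
Rule 2/5 (NJK, +04:30): 2020-11-24 10:49 UTC ≤ query < 2021-06-22 00:55 UTC
10·60 + 49 + 270 = 919 min
919 = 0·1440 + 919; 919 = 15·60 + 19 → 15:19, same day
→ 2020-11-24 15:19 NJK

2020-11-24 15:19 NJK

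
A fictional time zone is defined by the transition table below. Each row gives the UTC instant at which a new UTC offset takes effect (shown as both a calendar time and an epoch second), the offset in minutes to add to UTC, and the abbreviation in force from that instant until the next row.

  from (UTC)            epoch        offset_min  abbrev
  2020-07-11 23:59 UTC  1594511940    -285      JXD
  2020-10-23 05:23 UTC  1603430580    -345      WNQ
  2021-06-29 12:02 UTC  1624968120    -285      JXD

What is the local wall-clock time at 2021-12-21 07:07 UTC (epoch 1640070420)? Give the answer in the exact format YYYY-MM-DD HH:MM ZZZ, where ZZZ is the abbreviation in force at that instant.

Query: 2021-12-21 07:07 UTC
Rule 3/3 (JXD, -04:45): 2021-06-29 12:02 UTC ≤ query < +∞
7·60 + 7 - 285 = 142 min
142 = 0·1440 + 142; 142 = 2·60 + 22 → 02:22, same day
→ 2021-12-21 02:22 JXD

2021-12-21 02:22 JXD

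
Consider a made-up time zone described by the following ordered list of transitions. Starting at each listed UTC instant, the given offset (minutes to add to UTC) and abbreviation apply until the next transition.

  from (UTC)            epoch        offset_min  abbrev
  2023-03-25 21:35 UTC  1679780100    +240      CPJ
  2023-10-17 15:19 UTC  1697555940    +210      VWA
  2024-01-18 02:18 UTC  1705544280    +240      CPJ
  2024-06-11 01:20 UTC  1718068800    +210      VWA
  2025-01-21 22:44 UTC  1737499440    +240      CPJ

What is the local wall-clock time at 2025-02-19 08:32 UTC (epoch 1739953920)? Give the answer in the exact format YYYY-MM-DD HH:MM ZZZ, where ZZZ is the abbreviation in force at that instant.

2025-02-19 12:32 CPJ

Query: 2025-02-19 08:32 UTC
Rule 5/5 (CPJ, +04:00): 2025-01-21 22:44 UTC ≤ query < +∞
8·60 + 32 + 240 = 752 min
752 = 0·1440 + 752; 752 = 12·60 + 32 → 12:32, same day
→ 2025-02-19 12:32 CPJ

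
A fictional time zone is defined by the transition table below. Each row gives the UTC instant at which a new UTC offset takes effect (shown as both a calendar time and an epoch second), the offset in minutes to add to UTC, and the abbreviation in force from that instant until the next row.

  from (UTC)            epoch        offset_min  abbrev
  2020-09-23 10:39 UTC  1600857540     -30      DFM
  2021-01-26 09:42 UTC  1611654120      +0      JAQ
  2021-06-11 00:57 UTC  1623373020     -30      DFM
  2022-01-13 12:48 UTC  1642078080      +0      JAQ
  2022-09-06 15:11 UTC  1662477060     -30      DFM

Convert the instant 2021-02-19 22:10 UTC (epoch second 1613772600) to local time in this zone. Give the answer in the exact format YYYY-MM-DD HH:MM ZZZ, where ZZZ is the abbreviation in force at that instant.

Query: 2021-02-19 22:10 UTC
Rule 2/5 (JAQ, +00:00): 2021-01-26 09:42 UTC ≤ query < 2021-06-11 00:57 UTC
22·60 + 10 + 0 = 1330 min
1330 = 0·1440 + 1330; 1330 = 22·60 + 10 → 22:10, same day
→ 2021-02-19 22:10 JAQ

2021-02-19 22:10 JAQ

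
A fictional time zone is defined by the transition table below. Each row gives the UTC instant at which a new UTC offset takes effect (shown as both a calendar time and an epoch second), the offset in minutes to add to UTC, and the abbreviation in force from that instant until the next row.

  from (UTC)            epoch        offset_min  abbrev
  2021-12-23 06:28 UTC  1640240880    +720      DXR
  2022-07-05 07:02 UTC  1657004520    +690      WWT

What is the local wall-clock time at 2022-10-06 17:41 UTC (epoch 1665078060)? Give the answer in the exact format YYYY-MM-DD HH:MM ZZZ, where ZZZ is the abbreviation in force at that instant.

2022-10-07 05:11 WWT

Query: 2022-10-06 17:41 UTC
Rule 2/2 (WWT, +11:30): 2022-07-05 07:02 UTC ≤ query < +∞
17·60 + 41 + 690 = 1751 min
1751 = 1·1440 + 311; 311 = 5·60 + 11 → 05:11, 2022-10-06 + 1 day = 2022-10-07
→ 2022-10-07 05:11 WWT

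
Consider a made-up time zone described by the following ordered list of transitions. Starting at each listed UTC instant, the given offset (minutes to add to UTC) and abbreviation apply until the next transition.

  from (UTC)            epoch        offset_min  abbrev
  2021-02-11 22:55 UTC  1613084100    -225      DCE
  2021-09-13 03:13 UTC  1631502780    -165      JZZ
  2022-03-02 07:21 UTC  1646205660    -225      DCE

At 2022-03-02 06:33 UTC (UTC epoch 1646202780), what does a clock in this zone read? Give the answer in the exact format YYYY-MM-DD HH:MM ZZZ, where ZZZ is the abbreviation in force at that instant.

2022-03-02 03:48 JZZ

Query: 2022-03-02 06:33 UTC
Rule 2/3 (JZZ, -02:45): 2021-09-13 03:13 UTC ≤ query < 2022-03-02 07:21 UTC
6·60 + 33 - 165 = 228 min
228 = 0·1440 + 228; 228 = 3·60 + 48 → 03:48, same day
→ 2022-03-02 03:48 JZZ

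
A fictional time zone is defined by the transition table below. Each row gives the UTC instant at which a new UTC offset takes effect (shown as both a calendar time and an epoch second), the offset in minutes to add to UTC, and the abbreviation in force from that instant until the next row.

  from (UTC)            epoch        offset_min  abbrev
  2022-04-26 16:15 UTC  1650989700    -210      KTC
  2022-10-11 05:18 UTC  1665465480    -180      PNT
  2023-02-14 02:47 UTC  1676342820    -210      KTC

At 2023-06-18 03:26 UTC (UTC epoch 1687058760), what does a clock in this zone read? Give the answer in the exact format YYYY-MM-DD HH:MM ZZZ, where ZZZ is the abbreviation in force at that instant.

2023-06-17 23:56 KTC

Query: 2023-06-18 03:26 UTC
Rule 3/3 (KTC, -03:30): 2023-02-14 02:47 UTC ≤ query < +∞
3·60 + 26 - 210 = -4 min
-4 = -1·1440 + 1436; 1436 = 23·60 + 56 → 23:56, 2023-06-18 - 1 day = 2023-06-17
→ 2023-06-17 23:56 KTC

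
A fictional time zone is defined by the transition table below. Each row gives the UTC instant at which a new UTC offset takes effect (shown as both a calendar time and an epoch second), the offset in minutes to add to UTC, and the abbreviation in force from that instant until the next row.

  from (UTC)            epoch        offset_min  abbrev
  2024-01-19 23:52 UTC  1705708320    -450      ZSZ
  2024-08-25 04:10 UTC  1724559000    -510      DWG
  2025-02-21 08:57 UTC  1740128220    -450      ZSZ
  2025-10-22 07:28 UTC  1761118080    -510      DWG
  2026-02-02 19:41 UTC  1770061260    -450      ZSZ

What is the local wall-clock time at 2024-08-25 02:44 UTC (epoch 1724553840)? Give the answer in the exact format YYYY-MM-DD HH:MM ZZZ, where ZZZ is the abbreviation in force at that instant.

Query: 2024-08-25 02:44 UTC
Rule 1/5 (ZSZ, -07:30): 2024-01-19 23:52 UTC ≤ query < 2024-08-25 04:10 UTC
2·60 + 44 - 450 = -286 min
-286 = -1·1440 + 1154; 1154 = 19·60 + 14 → 19:14, 2024-08-25 - 1 day = 2024-08-24
→ 2024-08-24 19:14 ZSZ

2024-08-24 19:14 ZSZ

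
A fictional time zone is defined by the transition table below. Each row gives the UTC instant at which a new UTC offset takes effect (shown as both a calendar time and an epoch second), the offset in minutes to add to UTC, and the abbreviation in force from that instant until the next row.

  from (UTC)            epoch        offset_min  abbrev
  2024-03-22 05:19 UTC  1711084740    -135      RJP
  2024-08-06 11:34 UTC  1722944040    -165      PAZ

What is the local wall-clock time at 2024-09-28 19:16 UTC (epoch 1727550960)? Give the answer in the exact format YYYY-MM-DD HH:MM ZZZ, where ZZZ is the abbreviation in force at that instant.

Query: 2024-09-28 19:16 UTC
Rule 2/2 (PAZ, -02:45): 2024-08-06 11:34 UTC ≤ query < +∞
19·60 + 16 - 165 = 991 min
991 = 0·1440 + 991; 991 = 16·60 + 31 → 16:31, same day
→ 2024-09-28 16:31 PAZ

2024-09-28 16:31 PAZ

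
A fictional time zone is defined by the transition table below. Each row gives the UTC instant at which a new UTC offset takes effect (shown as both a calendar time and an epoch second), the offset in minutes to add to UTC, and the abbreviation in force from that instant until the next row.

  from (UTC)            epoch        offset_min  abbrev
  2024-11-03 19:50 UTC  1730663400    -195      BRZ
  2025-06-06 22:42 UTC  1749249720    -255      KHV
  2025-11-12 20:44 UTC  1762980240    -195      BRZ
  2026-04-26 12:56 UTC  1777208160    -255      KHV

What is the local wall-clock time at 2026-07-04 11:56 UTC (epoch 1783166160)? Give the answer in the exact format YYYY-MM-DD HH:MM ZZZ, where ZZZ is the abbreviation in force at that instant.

Query: 2026-07-04 11:56 UTC
Rule 4/4 (KHV, -04:15): 2026-04-26 12:56 UTC ≤ query < +∞
11·60 + 56 - 255 = 461 min
461 = 0·1440 + 461; 461 = 7·60 + 41 → 07:41, same day
→ 2026-07-04 07:41 KHV

2026-07-04 07:41 KHV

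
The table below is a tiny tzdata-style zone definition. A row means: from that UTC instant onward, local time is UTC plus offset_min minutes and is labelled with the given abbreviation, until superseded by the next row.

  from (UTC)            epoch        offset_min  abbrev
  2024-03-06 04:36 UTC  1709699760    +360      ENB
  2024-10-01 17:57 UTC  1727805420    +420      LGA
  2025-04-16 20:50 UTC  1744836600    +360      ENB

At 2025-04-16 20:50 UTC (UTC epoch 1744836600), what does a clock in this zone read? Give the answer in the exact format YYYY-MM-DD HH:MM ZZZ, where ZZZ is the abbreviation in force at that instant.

2025-04-17 02:50 ENB

Query: 2025-04-16 20:50 UTC
Rule 3/3 (ENB, +06:00): 2025-04-16 20:50 UTC ≤ query < +∞
20·60 + 50 + 360 = 1610 min
1610 = 1·1440 + 170; 170 = 2·60 + 50 → 02:50, 2025-04-16 + 1 day = 2025-04-17
→ 2025-04-17 02:50 ENB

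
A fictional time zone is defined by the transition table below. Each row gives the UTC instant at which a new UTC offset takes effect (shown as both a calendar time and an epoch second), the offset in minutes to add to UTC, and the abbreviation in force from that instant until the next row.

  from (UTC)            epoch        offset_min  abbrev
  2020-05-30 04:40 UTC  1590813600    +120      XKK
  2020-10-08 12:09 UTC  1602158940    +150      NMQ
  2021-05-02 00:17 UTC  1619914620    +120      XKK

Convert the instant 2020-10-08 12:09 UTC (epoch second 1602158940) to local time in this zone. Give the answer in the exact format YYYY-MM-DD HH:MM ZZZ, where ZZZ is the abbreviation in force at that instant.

Query: 2020-10-08 12:09 UTC
Rule 2/3 (NMQ, +02:30): 2020-10-08 12:09 UTC ≤ query < 2021-05-02 00:17 UTC
12·60 + 9 + 150 = 879 min
879 = 0·1440 + 879; 879 = 14·60 + 39 → 14:39, same day
→ 2020-10-08 14:39 NMQ

2020-10-08 14:39 NMQ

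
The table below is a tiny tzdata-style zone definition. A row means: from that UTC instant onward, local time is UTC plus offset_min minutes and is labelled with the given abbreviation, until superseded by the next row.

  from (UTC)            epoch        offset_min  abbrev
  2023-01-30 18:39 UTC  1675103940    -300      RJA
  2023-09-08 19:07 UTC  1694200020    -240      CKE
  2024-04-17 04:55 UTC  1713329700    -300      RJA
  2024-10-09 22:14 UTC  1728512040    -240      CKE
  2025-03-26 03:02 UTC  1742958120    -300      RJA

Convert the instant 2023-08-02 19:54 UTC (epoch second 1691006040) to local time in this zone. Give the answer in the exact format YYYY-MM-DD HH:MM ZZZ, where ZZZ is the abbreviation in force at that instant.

Query: 2023-08-02 19:54 UTC
Rule 1/5 (RJA, -05:00): 2023-01-30 18:39 UTC ≤ query < 2023-09-08 19:07 UTC
19·60 + 54 - 300 = 894 min
894 = 0·1440 + 894; 894 = 14·60 + 54 → 14:54, same day
→ 2023-08-02 14:54 RJA

2023-08-02 14:54 RJA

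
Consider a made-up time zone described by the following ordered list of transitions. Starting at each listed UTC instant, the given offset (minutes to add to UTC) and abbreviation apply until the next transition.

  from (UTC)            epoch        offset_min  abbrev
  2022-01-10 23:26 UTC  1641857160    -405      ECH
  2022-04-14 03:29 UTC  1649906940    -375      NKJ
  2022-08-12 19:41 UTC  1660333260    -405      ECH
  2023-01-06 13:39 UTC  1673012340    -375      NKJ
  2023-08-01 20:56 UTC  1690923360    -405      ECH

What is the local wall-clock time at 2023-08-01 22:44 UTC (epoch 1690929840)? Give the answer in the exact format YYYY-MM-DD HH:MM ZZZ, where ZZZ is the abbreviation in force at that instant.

Query: 2023-08-01 22:44 UTC
Rule 5/5 (ECH, -06:45): 2023-08-01 20:56 UTC ≤ query < +∞
22·60 + 44 - 405 = 959 min
959 = 0·1440 + 959; 959 = 15·60 + 59 → 15:59, same day
→ 2023-08-01 15:59 ECH

2023-08-01 15:59 ECH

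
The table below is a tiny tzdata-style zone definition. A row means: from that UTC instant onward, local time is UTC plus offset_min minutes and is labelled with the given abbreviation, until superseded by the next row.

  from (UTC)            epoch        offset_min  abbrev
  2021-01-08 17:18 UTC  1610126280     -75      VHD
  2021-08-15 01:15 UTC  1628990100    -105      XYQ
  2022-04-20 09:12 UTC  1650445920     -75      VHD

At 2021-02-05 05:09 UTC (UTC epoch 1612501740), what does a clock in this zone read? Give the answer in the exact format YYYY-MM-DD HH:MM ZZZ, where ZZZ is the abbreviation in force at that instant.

2021-02-05 03:54 VHD

Query: 2021-02-05 05:09 UTC
Rule 1/3 (VHD, -01:15): 2021-01-08 17:18 UTC ≤ query < 2021-08-15 01:15 UTC
5·60 + 9 - 75 = 234 min
234 = 0·1440 + 234; 234 = 3·60 + 54 → 03:54, same day
→ 2021-02-05 03:54 VHD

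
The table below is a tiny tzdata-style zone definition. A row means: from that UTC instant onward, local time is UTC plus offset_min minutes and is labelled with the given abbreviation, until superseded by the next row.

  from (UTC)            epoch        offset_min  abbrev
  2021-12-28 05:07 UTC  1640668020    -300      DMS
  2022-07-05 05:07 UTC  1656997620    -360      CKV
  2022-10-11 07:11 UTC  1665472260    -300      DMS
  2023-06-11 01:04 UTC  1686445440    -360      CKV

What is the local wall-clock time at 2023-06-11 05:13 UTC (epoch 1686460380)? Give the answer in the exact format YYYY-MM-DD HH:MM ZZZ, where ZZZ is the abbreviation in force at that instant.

2023-06-10 23:13 CKV

Query: 2023-06-11 05:13 UTC
Rule 4/4 (CKV, -06:00): 2023-06-11 01:04 UTC ≤ query < +∞
5·60 + 13 - 360 = -47 min
-47 = -1·1440 + 1393; 1393 = 23·60 + 13 → 23:13, 2023-06-11 - 1 day = 2023-06-10
→ 2023-06-10 23:13 CKV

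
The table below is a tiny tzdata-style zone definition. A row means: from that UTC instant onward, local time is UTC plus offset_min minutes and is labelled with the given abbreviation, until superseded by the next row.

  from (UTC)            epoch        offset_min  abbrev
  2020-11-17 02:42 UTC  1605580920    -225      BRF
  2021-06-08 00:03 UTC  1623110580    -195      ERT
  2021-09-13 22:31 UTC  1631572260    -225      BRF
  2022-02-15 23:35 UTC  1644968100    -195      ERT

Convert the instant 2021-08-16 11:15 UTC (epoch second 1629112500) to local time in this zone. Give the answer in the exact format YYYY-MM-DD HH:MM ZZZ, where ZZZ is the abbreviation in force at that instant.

Query: 2021-08-16 11:15 UTC
Rule 2/4 (ERT, -03:15): 2021-06-08 00:03 UTC ≤ query < 2021-09-13 22:31 UTC
11·60 + 15 - 195 = 480 min
480 = 0·1440 + 480; 480 = 8·60 + 0 → 08:00, same day
→ 2021-08-16 08:00 ERT

2021-08-16 08:00 ERT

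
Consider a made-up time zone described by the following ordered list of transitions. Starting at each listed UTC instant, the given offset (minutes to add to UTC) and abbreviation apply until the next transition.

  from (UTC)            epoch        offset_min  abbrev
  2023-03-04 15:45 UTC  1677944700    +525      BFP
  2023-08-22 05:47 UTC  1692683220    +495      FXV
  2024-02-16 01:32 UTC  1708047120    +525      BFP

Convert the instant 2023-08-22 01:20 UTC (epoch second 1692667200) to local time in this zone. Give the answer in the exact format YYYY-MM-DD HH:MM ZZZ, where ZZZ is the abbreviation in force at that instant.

Query: 2023-08-22 01:20 UTC
Rule 1/3 (BFP, +08:45): 2023-03-04 15:45 UTC ≤ query < 2023-08-22 05:47 UTC
1·60 + 20 + 525 = 605 min
605 = 0·1440 + 605; 605 = 10·60 + 5 → 10:05, same day
→ 2023-08-22 10:05 BFP

2023-08-22 10:05 BFP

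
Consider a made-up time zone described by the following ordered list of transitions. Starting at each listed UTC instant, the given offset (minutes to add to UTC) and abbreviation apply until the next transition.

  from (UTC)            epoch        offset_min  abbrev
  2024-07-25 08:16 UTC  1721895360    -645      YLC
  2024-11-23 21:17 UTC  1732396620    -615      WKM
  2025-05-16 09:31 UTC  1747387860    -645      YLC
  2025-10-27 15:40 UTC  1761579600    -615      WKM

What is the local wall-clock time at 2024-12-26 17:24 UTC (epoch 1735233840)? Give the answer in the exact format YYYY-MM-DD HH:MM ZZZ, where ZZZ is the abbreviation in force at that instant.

2024-12-26 07:09 WKM

Query: 2024-12-26 17:24 UTC
Rule 2/4 (WKM, -10:15): 2024-11-23 21:17 UTC ≤ query < 2025-05-16 09:31 UTC
17·60 + 24 - 615 = 429 min
429 = 0·1440 + 429; 429 = 7·60 + 9 → 07:09, same day
→ 2024-12-26 07:09 WKM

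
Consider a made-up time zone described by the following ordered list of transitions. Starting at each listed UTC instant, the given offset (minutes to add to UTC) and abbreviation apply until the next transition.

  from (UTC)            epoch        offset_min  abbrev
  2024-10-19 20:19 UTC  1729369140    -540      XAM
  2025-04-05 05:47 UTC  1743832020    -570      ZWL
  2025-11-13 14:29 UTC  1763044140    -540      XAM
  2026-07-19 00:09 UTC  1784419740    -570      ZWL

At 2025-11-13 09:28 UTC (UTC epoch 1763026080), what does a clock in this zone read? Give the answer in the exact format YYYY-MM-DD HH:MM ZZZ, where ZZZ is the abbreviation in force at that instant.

Query: 2025-11-13 09:28 UTC
Rule 2/4 (ZWL, -09:30): 2025-04-05 05:47 UTC ≤ query < 2025-11-13 14:29 UTC
9·60 + 28 - 570 = -2 min
-2 = -1·1440 + 1438; 1438 = 23·60 + 58 → 23:58, 2025-11-13 - 1 day = 2025-11-12
→ 2025-11-12 23:58 ZWL

2025-11-12 23:58 ZWL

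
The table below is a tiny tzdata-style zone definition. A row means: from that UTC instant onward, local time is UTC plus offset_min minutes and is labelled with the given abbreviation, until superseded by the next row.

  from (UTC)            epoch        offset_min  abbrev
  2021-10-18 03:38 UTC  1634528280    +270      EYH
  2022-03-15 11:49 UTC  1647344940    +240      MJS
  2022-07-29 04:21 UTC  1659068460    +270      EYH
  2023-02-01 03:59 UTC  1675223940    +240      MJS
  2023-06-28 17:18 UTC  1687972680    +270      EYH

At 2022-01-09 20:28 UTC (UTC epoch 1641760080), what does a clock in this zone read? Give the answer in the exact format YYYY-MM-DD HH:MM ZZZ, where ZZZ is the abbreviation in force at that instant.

Query: 2022-01-09 20:28 UTC
Rule 1/5 (EYH, +04:30): 2021-10-18 03:38 UTC ≤ query < 2022-03-15 11:49 UTC
20·60 + 28 + 270 = 1498 min
1498 = 1·1440 + 58; 58 = 0·60 + 58 → 00:58, 2022-01-09 + 1 day = 2022-01-10
→ 2022-01-10 00:58 EYH

2022-01-10 00:58 EYH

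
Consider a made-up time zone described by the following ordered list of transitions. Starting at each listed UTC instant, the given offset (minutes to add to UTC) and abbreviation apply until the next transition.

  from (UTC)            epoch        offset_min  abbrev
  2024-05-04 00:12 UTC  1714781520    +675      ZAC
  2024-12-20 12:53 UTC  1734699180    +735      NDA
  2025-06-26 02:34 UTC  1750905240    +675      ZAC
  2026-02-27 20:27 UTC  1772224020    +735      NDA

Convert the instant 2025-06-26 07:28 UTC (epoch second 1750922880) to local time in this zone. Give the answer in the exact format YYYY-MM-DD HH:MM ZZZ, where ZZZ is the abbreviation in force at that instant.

2025-06-26 18:43 ZAC

Query: 2025-06-26 07:28 UTC
Rule 3/4 (ZAC, +11:15): 2025-06-26 02:34 UTC ≤ query < 2026-02-27 20:27 UTC
7·60 + 28 + 675 = 1123 min
1123 = 0·1440 + 1123; 1123 = 18·60 + 43 → 18:43, same day
→ 2025-06-26 18:43 ZAC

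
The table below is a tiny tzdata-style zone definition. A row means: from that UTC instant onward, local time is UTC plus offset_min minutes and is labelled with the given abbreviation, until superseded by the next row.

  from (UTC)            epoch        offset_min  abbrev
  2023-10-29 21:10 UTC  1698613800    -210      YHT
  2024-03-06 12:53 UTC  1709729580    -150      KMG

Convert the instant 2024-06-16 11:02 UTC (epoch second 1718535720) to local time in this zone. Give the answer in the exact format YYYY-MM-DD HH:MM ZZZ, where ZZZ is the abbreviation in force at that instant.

2024-06-16 08:32 KMG

Query: 2024-06-16 11:02 UTC
Rule 2/2 (KMG, -02:30): 2024-03-06 12:53 UTC ≤ query < +∞
11·60 + 2 - 150 = 512 min
512 = 0·1440 + 512; 512 = 8·60 + 32 → 08:32, same day
→ 2024-06-16 08:32 KMG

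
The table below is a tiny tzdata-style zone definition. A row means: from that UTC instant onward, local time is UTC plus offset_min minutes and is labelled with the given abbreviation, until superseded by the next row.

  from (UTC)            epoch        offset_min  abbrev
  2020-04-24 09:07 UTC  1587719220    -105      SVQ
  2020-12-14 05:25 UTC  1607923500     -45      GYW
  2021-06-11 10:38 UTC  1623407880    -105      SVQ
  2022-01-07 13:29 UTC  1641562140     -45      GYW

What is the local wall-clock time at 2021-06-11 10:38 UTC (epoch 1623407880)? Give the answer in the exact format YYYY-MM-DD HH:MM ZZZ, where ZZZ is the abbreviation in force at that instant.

2021-06-11 08:53 SVQ

Query: 2021-06-11 10:38 UTC
Rule 3/4 (SVQ, -01:45): 2021-06-11 10:38 UTC ≤ query < 2022-01-07 13:29 UTC
10·60 + 38 - 105 = 533 min
533 = 0·1440 + 533; 533 = 8·60 + 53 → 08:53, same day
→ 2021-06-11 08:53 SVQ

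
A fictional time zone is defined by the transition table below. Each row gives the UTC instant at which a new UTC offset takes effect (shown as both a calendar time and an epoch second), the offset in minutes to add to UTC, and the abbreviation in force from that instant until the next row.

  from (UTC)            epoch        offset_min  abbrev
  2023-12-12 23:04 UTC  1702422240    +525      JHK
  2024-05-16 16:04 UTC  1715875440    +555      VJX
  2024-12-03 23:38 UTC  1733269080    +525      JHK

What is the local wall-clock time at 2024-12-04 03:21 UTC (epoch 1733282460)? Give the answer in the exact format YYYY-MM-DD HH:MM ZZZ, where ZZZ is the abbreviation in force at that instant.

2024-12-04 12:06 JHK

Query: 2024-12-04 03:21 UTC
Rule 3/3 (JHK, +08:45): 2024-12-03 23:38 UTC ≤ query < +∞
3·60 + 21 + 525 = 726 min
726 = 0·1440 + 726; 726 = 12·60 + 6 → 12:06, same day
→ 2024-12-04 12:06 JHK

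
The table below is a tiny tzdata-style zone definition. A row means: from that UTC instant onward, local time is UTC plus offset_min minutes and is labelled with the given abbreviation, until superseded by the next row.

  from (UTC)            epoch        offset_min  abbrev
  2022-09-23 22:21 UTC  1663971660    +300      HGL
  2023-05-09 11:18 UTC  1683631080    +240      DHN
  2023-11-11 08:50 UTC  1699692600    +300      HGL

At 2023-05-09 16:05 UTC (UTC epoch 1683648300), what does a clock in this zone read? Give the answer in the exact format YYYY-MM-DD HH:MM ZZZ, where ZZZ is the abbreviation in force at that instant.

Query: 2023-05-09 16:05 UTC
Rule 2/3 (DHN, +04:00): 2023-05-09 11:18 UTC ≤ query < 2023-11-11 08:50 UTC
16·60 + 5 + 240 = 1205 min
1205 = 0·1440 + 1205; 1205 = 20·60 + 5 → 20:05, same day
→ 2023-05-09 20:05 DHN

2023-05-09 20:05 DHN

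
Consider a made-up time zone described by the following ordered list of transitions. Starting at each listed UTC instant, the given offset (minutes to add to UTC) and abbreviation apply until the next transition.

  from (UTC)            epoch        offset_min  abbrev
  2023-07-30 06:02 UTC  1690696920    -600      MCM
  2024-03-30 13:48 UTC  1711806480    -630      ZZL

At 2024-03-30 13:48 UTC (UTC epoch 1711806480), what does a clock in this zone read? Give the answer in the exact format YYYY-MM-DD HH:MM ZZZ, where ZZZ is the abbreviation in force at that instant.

Query: 2024-03-30 13:48 UTC
Rule 2/2 (ZZL, -10:30): 2024-03-30 13:48 UTC ≤ query < +∞
13·60 + 48 - 630 = 198 min
198 = 0·1440 + 198; 198 = 3·60 + 18 → 03:18, same day
→ 2024-03-30 03:18 ZZL

2024-03-30 03:18 ZZL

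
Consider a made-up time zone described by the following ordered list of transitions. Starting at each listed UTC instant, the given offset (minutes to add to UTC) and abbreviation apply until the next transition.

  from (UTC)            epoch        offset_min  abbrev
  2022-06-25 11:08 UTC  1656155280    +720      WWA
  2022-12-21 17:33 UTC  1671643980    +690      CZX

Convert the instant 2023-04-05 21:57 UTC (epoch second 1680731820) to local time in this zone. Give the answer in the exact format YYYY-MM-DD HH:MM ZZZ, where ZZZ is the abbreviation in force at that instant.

2023-04-06 09:27 CZX

Query: 2023-04-05 21:57 UTC
Rule 2/2 (CZX, +11:30): 2022-12-21 17:33 UTC ≤ query < +∞
21·60 + 57 + 690 = 2007 min
2007 = 1·1440 + 567; 567 = 9·60 + 27 → 09:27, 2023-04-05 + 1 day = 2023-04-06
→ 2023-04-06 09:27 CZX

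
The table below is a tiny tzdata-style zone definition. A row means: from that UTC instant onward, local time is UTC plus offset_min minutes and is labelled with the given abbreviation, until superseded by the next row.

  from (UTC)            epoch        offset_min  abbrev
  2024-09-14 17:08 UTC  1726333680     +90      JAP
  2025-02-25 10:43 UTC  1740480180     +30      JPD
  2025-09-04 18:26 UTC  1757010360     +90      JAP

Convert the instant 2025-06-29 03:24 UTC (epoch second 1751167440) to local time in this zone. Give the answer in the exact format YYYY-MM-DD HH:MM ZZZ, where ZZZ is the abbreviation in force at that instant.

2025-06-29 03:54 JPD

Query: 2025-06-29 03:24 UTC
Rule 2/3 (JPD, +00:30): 2025-02-25 10:43 UTC ≤ query < 2025-09-04 18:26 UTC
3·60 + 24 + 30 = 234 min
234 = 0·1440 + 234; 234 = 3·60 + 54 → 03:54, same day
→ 2025-06-29 03:54 JPD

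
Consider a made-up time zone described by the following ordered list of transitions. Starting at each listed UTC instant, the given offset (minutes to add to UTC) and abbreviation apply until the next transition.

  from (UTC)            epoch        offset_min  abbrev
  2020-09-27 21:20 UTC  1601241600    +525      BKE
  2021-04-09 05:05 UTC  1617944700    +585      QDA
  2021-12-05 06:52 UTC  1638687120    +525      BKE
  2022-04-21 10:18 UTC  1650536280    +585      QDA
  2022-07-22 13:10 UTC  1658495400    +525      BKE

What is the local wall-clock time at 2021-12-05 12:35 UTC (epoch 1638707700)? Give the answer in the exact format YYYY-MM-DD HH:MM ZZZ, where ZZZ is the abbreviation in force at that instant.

Query: 2021-12-05 12:35 UTC
Rule 3/5 (BKE, +08:45): 2021-12-05 06:52 UTC ≤ query < 2022-04-21 10:18 UTC
12·60 + 35 + 525 = 1280 min
1280 = 0·1440 + 1280; 1280 = 21·60 + 20 → 21:20, same day
→ 2021-12-05 21:20 BKE

2021-12-05 21:20 BKE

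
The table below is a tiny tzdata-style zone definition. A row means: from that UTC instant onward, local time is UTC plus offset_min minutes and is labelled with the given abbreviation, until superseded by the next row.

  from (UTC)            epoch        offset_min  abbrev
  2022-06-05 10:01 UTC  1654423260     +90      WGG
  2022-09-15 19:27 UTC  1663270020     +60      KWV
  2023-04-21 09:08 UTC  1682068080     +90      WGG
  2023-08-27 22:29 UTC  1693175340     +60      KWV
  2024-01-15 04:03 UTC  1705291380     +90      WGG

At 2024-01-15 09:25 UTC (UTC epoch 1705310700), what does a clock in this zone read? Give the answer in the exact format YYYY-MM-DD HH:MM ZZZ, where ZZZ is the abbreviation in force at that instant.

2024-01-15 10:55 WGG

Query: 2024-01-15 09:25 UTC
Rule 5/5 (WGG, +01:30): 2024-01-15 04:03 UTC ≤ query < +∞
9·60 + 25 + 90 = 655 min
655 = 0·1440 + 655; 655 = 10·60 + 55 → 10:55, same day
→ 2024-01-15 10:55 WGG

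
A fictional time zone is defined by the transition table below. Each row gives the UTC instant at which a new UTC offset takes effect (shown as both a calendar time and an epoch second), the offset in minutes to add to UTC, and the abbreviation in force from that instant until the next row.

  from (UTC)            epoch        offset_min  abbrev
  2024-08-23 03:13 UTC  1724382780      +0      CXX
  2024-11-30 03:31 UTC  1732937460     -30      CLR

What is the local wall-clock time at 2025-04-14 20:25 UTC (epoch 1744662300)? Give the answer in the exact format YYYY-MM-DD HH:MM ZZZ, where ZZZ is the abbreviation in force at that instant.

2025-04-14 19:55 CLR

Query: 2025-04-14 20:25 UTC
Rule 2/2 (CLR, -00:30): 2024-11-30 03:31 UTC ≤ query < +∞
20·60 + 25 - 30 = 1195 min
1195 = 0·1440 + 1195; 1195 = 19·60 + 55 → 19:55, same day
→ 2025-04-14 19:55 CLR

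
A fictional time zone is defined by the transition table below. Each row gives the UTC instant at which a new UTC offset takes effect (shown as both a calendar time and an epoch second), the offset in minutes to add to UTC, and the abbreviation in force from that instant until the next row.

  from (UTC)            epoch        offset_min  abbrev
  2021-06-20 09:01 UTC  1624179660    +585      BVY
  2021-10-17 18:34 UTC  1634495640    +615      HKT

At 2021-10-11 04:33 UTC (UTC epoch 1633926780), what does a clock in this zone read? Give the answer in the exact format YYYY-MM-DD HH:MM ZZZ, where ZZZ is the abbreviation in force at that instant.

2021-10-11 14:18 BVY

Query: 2021-10-11 04:33 UTC
Rule 1/2 (BVY, +09:45): 2021-06-20 09:01 UTC ≤ query < 2021-10-17 18:34 UTC
4·60 + 33 + 585 = 858 min
858 = 0·1440 + 858; 858 = 14·60 + 18 → 14:18, same day
→ 2021-10-11 14:18 BVY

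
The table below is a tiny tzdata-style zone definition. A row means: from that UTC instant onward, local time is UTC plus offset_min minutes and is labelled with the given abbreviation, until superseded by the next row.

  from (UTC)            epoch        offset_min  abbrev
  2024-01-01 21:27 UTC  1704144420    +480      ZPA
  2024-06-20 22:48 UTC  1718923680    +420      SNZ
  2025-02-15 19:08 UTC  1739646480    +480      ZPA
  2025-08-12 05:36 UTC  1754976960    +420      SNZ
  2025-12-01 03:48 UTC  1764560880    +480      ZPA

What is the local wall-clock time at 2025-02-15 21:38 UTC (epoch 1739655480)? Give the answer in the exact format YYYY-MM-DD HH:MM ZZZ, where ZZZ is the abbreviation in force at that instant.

2025-02-16 05:38 ZPA

Query: 2025-02-15 21:38 UTC
Rule 3/5 (ZPA, +08:00): 2025-02-15 19:08 UTC ≤ query < 2025-08-12 05:36 UTC
21·60 + 38 + 480 = 1778 min
1778 = 1·1440 + 338; 338 = 5·60 + 38 → 05:38, 2025-02-15 + 1 day = 2025-02-16
→ 2025-02-16 05:38 ZPA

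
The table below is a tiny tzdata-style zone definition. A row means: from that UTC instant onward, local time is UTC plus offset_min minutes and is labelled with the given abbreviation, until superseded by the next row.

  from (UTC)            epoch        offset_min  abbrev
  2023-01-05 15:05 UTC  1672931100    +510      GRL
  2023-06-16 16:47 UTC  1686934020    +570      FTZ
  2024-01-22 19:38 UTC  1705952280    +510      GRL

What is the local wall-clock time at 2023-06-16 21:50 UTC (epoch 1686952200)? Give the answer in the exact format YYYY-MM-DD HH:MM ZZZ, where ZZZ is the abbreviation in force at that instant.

Query: 2023-06-16 21:50 UTC
Rule 2/3 (FTZ, +09:30): 2023-06-16 16:47 UTC ≤ query < 2024-01-22 19:38 UTC
21·60 + 50 + 570 = 1880 min
1880 = 1·1440 + 440; 440 = 7·60 + 20 → 07:20, 2023-06-16 + 1 day = 2023-06-17
→ 2023-06-17 07:20 FTZ

2023-06-17 07:20 FTZ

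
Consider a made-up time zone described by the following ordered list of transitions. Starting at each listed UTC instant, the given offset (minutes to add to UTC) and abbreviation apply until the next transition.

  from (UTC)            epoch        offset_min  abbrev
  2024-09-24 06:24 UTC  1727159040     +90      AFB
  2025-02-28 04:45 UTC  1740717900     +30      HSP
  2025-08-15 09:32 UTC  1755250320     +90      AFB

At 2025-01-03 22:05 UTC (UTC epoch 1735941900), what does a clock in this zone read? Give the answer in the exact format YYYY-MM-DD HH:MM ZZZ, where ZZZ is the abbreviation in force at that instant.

2025-01-03 23:35 AFB

Query: 2025-01-03 22:05 UTC
Rule 1/3 (AFB, +01:30): 2024-09-24 06:24 UTC ≤ query < 2025-02-28 04:45 UTC
22·60 + 5 + 90 = 1415 min
1415 = 0·1440 + 1415; 1415 = 23·60 + 35 → 23:35, same day
→ 2025-01-03 23:35 AFB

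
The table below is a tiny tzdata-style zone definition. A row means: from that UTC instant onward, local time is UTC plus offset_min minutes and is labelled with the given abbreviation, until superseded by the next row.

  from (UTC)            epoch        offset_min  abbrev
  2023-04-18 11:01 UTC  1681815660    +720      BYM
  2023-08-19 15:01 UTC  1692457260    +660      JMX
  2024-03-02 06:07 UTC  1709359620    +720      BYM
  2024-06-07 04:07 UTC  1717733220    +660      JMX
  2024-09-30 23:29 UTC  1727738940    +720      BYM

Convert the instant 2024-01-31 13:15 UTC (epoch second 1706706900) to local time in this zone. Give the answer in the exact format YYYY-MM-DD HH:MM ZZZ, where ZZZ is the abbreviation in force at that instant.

Query: 2024-01-31 13:15 UTC
Rule 2/5 (JMX, +11:00): 2023-08-19 15:01 UTC ≤ query < 2024-03-02 06:07 UTC
13·60 + 15 + 660 = 1455 min
1455 = 1·1440 + 15; 15 = 0·60 + 15 → 00:15, 2024-01-31 + 1 day = 2024-02-01
→ 2024-02-01 00:15 JMX

2024-02-01 00:15 JMX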